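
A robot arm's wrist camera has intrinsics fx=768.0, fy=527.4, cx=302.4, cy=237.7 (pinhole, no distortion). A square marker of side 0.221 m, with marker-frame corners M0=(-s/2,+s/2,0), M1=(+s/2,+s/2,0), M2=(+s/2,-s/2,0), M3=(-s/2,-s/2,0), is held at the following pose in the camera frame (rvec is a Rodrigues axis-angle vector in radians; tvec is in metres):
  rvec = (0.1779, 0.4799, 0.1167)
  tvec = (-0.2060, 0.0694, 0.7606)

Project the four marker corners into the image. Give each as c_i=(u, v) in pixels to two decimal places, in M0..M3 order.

Intrinsics K: fx=768.0, fy=527.4, cx=302.4, cy=237.7
Marker side s = 0.221 m; corners in marker frame (Z=0):
  M0 = (-0.1105, +0.1105, 0)
  M1 = (+0.1105, +0.1105, 0)
  M2 = (+0.1105, -0.1105, 0)
  M3 = (-0.1105, -0.1105, 0)
rvec = (0.1779, 0.4799, 0.1167), |rvec| = θ = 0.52495 rad = 30.077°
Rodrigues: sinθ=0.50117, 1−cosθ=0.13465; R = I + sinθ·[k]× + (1−cosθ)·[k]×²:
    [+0.88081 -0.06970 +0.46830]
    [+0.15313 +0.97788 -0.14248]
    [-0.44802 +0.19721 +0.87200]
t = (-0.2060, 0.0694, 0.7606) m
M0: Pc = R·M0+t = (-0.31103, +0.16054, +0.83190); u = 768.0·(-0.31103)/0.83190 + 302.4 = 15.2585, v = 527.4·(+0.16054)/0.83190 + 237.7 = 339.4749
M1: Pc = R·M1+t = (-0.11637, +0.19438, +0.73289); u = 768.0·(-0.11637)/0.73289 + 302.4 = 180.4526, v = 527.4·(+0.19438)/0.73289 + 237.7 = 377.5776
M2: Pc = R·M2+t = (-0.10097, -0.02174, +0.68930); u = 768.0·(-0.10097)/0.68930 + 302.4 = 189.9040, v = 527.4·(-0.02174)/0.68930 + 237.7 = 221.0700
M3: Pc = R·M3+t = (-0.29563, -0.05558, +0.78831); u = 768.0·(-0.29563)/0.78831 + 302.4 = 14.3899, v = 527.4·(-0.05558)/0.78831 + 237.7 = 200.5180

c0=(15.26, 339.47) c1=(180.45, 377.58) c2=(189.90, 221.07) c3=(14.39, 200.52)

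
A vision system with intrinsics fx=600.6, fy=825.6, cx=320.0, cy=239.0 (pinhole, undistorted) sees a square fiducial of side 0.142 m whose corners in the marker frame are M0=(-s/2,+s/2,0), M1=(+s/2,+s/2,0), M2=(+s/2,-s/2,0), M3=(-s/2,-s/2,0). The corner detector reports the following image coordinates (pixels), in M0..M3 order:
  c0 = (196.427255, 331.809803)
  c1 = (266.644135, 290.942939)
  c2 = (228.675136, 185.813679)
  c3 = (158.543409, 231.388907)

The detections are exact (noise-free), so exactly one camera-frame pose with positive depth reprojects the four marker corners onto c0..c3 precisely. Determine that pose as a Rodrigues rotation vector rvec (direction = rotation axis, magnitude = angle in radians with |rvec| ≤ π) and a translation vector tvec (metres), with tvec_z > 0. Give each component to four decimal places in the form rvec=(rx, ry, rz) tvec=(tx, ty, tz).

Intrinsics K: fx=600.6, fy=825.6, cx=320.0, cy=239.0
Marker side s = 0.142 m; corners in marker frame (Z=0):
  M0 = (-0.0710, +0.0710, 0)
  M1 = (+0.0710, +0.0710, 0)
  M2 = (+0.0710, -0.0710, 0)
  M3 = (-0.0710, -0.0710, 0)
Detected image corners:
  c0 = (196.427255, 331.809803) px
  c1 = (266.644135, 290.942939) px
  c2 = (228.675136, 185.813679) px
  c3 = (158.543409, 231.388907) px
Planar DLT: solve 8×8 A·h = b for H (H[2,2]=1):
  H  [+437.68579 +295.80256 +212.09223]
  H  [-373.32023 +758.58246 +260.88962]
  H  [-0.26580 +0.13511 +1.00000]
B = K⁻¹H; ‖b₁‖=0.984373, ‖b₂‖=0.984373; λ = 2/(‖b₁‖+‖b₂‖) = 1.015875, sign → tz>0 ⇒ λ=+1.015875
r₁ = λ·B[:,0] = (+0.88418,-0.38119,-0.27002); r₂ = λ·B[:,1] = (+0.42720,+0.89368,+0.13726)
r₃ = r₁×r₂ = (+0.18899,-0.23671,+0.95302); SVD([r₁ r₂ r₃]) → R = UVᵀ:
  R  [+0.88418 +0.42720 +0.18899]
  R  [-0.38119 +0.89368 -0.23671]
  R  [-0.27002 +0.13726 +0.95302]
t = (-0.18252, +0.02693, +1.01587) m
tr R = 2.730883; θ = arccos((tr R − 1)/2) = 0.524765 rad = 30.067°
axis k = ((R−Rᵀ)₃₂, (R−Rᵀ)₁₃, (R−Rᵀ)₂₁) / (2 sinθ) = (+0.373214, +0.458089, -0.806762)
rvec = θ·k = (+0.195850, +0.240389, -0.423361)

rvec=(0.1958, 0.2404, -0.4234) tvec=(-0.1825, 0.0269, 1.0159)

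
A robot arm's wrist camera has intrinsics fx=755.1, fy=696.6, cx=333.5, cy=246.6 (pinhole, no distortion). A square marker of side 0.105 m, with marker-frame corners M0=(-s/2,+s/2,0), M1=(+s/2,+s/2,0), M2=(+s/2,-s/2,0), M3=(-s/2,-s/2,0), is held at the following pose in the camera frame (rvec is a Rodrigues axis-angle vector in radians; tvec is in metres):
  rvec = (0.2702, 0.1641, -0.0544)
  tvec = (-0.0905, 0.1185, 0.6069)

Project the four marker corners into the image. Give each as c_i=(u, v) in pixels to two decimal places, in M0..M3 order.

Intrinsics K: fx=755.1, fy=696.6, cx=333.5, cy=246.6
Marker side s = 0.105 m; corners in marker frame (Z=0):
  M0 = (-0.0525, +0.0525, 0)
  M1 = (+0.0525, +0.0525, 0)
  M2 = (+0.0525, -0.0525, 0)
  M3 = (-0.0525, -0.0525, 0)
rvec = (0.2702, 0.1641, -0.0544), |rvec| = θ = 0.32077 rad = 18.379°
Rodrigues: sinθ=0.31530, 1−cosθ=0.05101; R = I + sinθ·[k]× + (1−cosθ)·[k]×²:
    [+0.98518 +0.07545 +0.15401]
    [-0.03149 +0.96234 -0.27002]
    [-0.16859 +0.26116 +0.95046]
t = (-0.0905, 0.1185, 0.6069) m
M0: Pc = R·M0+t = (-0.13826, +0.17068, +0.62946); u = 755.1·(-0.13826)/0.62946 + 333.5 = 167.6428, v = 696.6·(+0.17068)/0.62946 + 246.6 = 435.4804
M1: Pc = R·M1+t = (-0.03482, +0.16737, +0.61176); u = 755.1·(-0.03482)/0.61176 + 333.5 = 290.5256, v = 696.6·(+0.16737)/0.61176 + 246.6 = 437.1806
M2: Pc = R·M2+t = (-0.04274, +0.06632, +0.58434); u = 755.1·(-0.04274)/0.58434 + 333.5 = 278.2712, v = 696.6·(+0.06632)/0.58434 + 246.6 = 325.6658
M3: Pc = R·M3+t = (-0.14618, +0.06963, +0.60204); u = 755.1·(-0.14618)/0.60204 + 333.5 = 150.1515, v = 696.6·(+0.06963)/0.60204 + 246.6 = 327.1670

c0=(167.64, 435.48) c1=(290.53, 437.18) c2=(278.27, 325.67) c3=(150.15, 327.17)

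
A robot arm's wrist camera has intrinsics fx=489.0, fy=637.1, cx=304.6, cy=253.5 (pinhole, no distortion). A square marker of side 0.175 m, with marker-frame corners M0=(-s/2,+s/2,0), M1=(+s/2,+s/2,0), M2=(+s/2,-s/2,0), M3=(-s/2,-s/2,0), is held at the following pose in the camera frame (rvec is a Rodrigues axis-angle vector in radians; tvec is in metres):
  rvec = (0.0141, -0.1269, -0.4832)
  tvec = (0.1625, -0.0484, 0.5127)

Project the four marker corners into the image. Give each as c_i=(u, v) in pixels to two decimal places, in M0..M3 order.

c0=(426.48, 341.24) c1=(564.26, 239.56) c2=(491.86, 49.20) c3=(348.96, 144.53)

Intrinsics K: fx=489.0, fy=637.1, cx=304.6, cy=253.5
Marker side s = 0.175 m; corners in marker frame (Z=0):
  M0 = (-0.0875, +0.0875, 0)
  M1 = (+0.0875, +0.0875, 0)
  M2 = (+0.0875, -0.0875, 0)
  M3 = (-0.0875, -0.0875, 0)
rvec = (0.0141, -0.1269, -0.4832), |rvec| = θ = 0.49978 rad = 28.636°
Rodrigues: sinθ=0.47924, 1−cosθ=0.12231; R = I + sinθ·[k]× + (1−cosθ)·[k]×²:
    [+0.87778 +0.46246 -0.12502]
    [-0.46421 +0.88557 +0.01651]
    [+0.11835 +0.04355 +0.99202]
t = (0.1625, -0.0484, 0.5127) m
M0: Pc = R·M0+t = (+0.12616, +0.06971, +0.50616); u = 489.0·(+0.12616)/0.50616 + 304.6 = 426.4831, v = 637.1·(+0.06971)/0.50616 + 253.5 = 341.2391
M1: Pc = R·M1+t = (+0.27977, -0.01153, +0.52687); u = 489.0·(+0.27977)/0.52687 + 304.6 = 564.2640, v = 637.1·(-0.01153)/0.52687 + 253.5 = 239.5566
M2: Pc = R·M2+t = (+0.19884, -0.16651, +0.51924); u = 489.0·(+0.19884)/0.51924 + 304.6 = 491.8589, v = 637.1·(-0.16651)/0.51924 + 253.5 = 49.2017
M3: Pc = R·M3+t = (+0.04523, -0.08527, +0.49853); u = 489.0·(+0.04523)/0.49853 + 304.6 = 348.9639, v = 637.1·(-0.08527)/0.49853 + 253.5 = 144.5307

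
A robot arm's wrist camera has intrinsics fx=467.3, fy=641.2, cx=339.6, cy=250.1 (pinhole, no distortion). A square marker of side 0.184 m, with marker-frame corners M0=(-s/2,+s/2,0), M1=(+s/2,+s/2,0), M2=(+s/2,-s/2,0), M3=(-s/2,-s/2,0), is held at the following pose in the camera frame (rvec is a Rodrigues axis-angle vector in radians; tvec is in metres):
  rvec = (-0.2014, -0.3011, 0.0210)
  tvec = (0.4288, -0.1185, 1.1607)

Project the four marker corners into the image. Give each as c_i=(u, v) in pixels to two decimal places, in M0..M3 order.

c0=(482.81, 231.12) c1=(546.44, 237.09) c2=(539.45, 141.65) c3=(477.52, 131.41)

Intrinsics K: fx=467.3, fy=641.2, cx=339.6, cy=250.1
Marker side s = 0.184 m; corners in marker frame (Z=0):
  M0 = (-0.0920, +0.0920, 0)
  M1 = (+0.0920, +0.0920, 0)
  M2 = (+0.0920, -0.0920, 0)
  M3 = (-0.0920, -0.0920, 0)
rvec = (-0.2014, -0.3011, 0.0210), |rvec| = θ = 0.36286 rad = 20.790°
Rodrigues: sinθ=0.35495, 1−cosθ=0.06511; R = I + sinθ·[k]× + (1−cosθ)·[k]×²:
    [+0.95495 +0.00945 -0.29663]
    [+0.05053 +0.97972 +0.19388]
    [+0.29244 -0.20014 +0.93511]
t = (0.4288, -0.1185, 1.1607) m
M0: Pc = R·M0+t = (+0.34181, -0.03301, +1.11538); u = 467.3·(+0.34181)/1.11538 + 339.6 = 482.8062, v = 641.2·(-0.03301)/1.11538 + 250.1 = 231.1210
M1: Pc = R·M1+t = (+0.51752, -0.02372, +1.16919); u = 467.3·(+0.51752)/1.16919 + 339.6 = 546.4429, v = 641.2·(-0.02372)/1.16919 + 250.1 = 237.0935
M2: Pc = R·M2+t = (+0.51579, -0.20399, +1.20602); u = 467.3·(+0.51579)/1.20602 + 339.6 = 539.4535, v = 641.2·(-0.20399)/1.20602 + 250.1 = 141.6476
M3: Pc = R·M3+t = (+0.34008, -0.21328, +1.15221); u = 467.3·(+0.34008)/1.15221 + 339.6 = 477.5243, v = 641.2·(-0.21328)/1.15221 + 250.1 = 131.4085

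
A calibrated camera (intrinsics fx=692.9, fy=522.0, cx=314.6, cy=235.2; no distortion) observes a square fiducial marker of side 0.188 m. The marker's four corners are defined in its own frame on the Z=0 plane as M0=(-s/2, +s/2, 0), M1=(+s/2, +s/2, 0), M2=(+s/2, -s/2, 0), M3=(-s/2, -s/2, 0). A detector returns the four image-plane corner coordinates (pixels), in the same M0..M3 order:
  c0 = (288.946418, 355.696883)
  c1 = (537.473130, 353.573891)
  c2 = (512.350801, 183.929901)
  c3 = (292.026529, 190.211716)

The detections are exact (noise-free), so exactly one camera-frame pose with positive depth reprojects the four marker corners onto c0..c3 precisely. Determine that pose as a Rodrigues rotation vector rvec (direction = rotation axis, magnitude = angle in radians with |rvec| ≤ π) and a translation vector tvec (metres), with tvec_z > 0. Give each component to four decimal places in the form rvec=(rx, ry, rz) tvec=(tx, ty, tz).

Intrinsics K: fx=692.9, fy=522.0, cx=314.6, cy=235.2
Marker side s = 0.188 m; corners in marker frame (Z=0):
  M0 = (-0.0940, +0.0940, 0)
  M1 = (+0.0940, +0.0940, 0)
  M2 = (+0.0940, -0.0940, 0)
  M3 = (-0.0940, -0.0940, 0)
Detected image corners:
  c0 = (288.946418, 355.696883) px
  c1 = (537.473130, 353.573891) px
  c2 = (512.350801, 183.929901) px
  c3 = (292.026529, 190.211716) px
Planar DLT: solve 8×8 A·h = b for H (H[2,2]=1):
  H  [+1182.18608 -200.47900 +405.74188]
  H  [-63.06817 +719.70675 +265.89737]
  H  [-0.14789 -0.63296 +1.00000]
B = K⁻¹H; ‖b₁‖=1.780271, ‖b₂‖=1.780271; λ = 2/(‖b₁‖+‖b₂‖) = 0.561712, sign → tz>0 ⇒ λ=+0.561712
r₁ = λ·B[:,0] = (+0.99608,-0.03044,-0.08307); r₂ = λ·B[:,1] = (-0.00109,+0.93466,-0.35554)
r₃ = r₁×r₂ = (+0.08847,+0.35424,+0.93096); SVD([r₁ r₂ r₃]) → R = UVᵀ:
  R  [+0.99608 -0.00109 +0.08847]
  R  [-0.03044 +0.93466 +0.35424]
  R  [-0.08307 -0.35554 +0.93096]
t = (+0.07389, +0.03303, +0.56171) m
tr R = 2.861698; θ = arccos((tr R − 1)/2) = 0.374067 rad = 21.432°
axis k = ((R−Rᵀ)₃₂, (R−Rᵀ)₁₃, (R−Rᵀ)₂₁) / (2 sinθ) = (-0.971232, +0.234724, -0.040151)
rvec = θ·k = (-0.363306, +0.087802, -0.015019)

rvec=(-0.3633, 0.0878, -0.0150) tvec=(0.0739, 0.0330, 0.5617)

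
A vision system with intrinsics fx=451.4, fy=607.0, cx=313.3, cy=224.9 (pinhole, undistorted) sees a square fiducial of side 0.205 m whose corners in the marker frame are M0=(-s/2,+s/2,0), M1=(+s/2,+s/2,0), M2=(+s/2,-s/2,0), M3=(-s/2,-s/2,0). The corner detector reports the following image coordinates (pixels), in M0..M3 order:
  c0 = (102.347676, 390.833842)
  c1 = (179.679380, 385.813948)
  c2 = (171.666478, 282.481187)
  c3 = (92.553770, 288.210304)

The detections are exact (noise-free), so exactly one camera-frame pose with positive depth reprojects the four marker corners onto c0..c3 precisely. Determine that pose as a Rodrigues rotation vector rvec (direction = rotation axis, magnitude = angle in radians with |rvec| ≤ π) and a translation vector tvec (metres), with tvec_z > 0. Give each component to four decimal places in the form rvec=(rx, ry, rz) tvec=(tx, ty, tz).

rvec=(0.1345, 0.0284, -0.0584) tvec=(-0.4566, 0.2161, 1.1657)

Intrinsics K: fx=451.4, fy=607.0, cx=313.3, cy=224.9
Marker side s = 0.205 m; corners in marker frame (Z=0):
  M0 = (-0.1025, +0.1025, 0)
  M1 = (+0.1025, +0.1025, 0)
  M2 = (+0.1025, -0.1025, 0)
  M3 = (-0.1025, -0.1025, 0)
Detected image corners:
  c0 = (102.347676, 390.833842) px
  c1 = (179.679380, 385.813948) px
  c2 = (171.666478, 282.481187) px
  c3 = (92.553770, 288.210304) px
Planar DLT: solve 8×8 A·h = b for H (H[2,2]=1):
  H  [+377.74701 +59.04046 +136.50316]
  H  [-35.50526 +540.79792 +337.44520]
  H  [-0.02763 +0.11421 +1.00000]
B = K⁻¹H; ‖b₁‖=0.857819, ‖b₂‖=0.857819; λ = 2/(‖b₁‖+‖b₂‖) = 1.165747, sign → tz>0 ⇒ λ=+1.165747
r₁ = λ·B[:,0] = (+0.99790,-0.05625,-0.03222); r₂ = λ·B[:,1] = (+0.06006,+0.98928,+0.13314)
r₃ = r₁×r₂ = (+0.02438,-0.13480,+0.99057); SVD([r₁ r₂ r₃]) → R = UVᵀ:
  R  [+0.99790 +0.06006 +0.02438]
  R  [-0.05625 +0.98928 -0.13480]
  R  [-0.03222 +0.13314 +0.99057]
t = (-0.45658, +0.21614, +1.16575) m
tr R = 2.977745; θ = arccos((tr R − 1)/2) = 0.149319 rad = 8.555°
axis k = ((R−Rᵀ)₃₂, (R−Rᵀ)₁₃, (R−Rᵀ)₂₁) / (2 sinθ) = (+0.900545, +0.190219, -0.390941)
rvec = θ·k = (+0.134468, +0.028403, -0.058375)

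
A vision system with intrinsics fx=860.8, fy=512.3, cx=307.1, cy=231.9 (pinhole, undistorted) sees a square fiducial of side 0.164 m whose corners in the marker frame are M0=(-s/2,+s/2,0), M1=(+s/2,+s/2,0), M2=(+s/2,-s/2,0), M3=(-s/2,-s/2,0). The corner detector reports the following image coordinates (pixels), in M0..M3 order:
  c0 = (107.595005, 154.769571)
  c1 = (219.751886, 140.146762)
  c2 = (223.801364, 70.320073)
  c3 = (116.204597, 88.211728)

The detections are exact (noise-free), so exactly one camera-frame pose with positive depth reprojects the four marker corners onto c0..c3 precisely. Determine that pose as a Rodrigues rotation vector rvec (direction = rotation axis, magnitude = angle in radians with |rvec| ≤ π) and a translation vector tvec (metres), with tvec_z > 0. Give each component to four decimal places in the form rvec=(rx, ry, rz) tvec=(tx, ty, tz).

Intrinsics K: fx=860.8, fy=512.3, cx=307.1, cy=231.9
Marker side s = 0.164 m; corners in marker frame (Z=0):
  M0 = (-0.0820, +0.0820, 0)
  M1 = (+0.0820, +0.0820, 0)
  M2 = (+0.0820, -0.0820, 0)
  M3 = (-0.0820, -0.0820, 0)
Detected image corners:
  c0 = (107.595005, 154.769571) px
  c1 = (219.751886, 140.146762) px
  c2 = (223.801364, 70.320073) px
  c3 = (116.204597, 88.211728) px
Planar DLT: solve 8×8 A·h = b for H (H[2,2]=1):
  H  [+610.01871 -84.65880 +165.29857]
  H  [-139.88362 +384.49199 +112.83523]
  H  [-0.35753 -0.27366 +1.00000]
B = K⁻¹H; ‖b₁‖=0.916219, ‖b₂‖=0.916219; λ = 2/(‖b₁‖+‖b₂‖) = 1.091442, sign → tz>0 ⇒ λ=+1.091442
r₁ = λ·B[:,0] = (+0.91268,-0.12138,-0.39023); r₂ = λ·B[:,1] = (-0.00078,+0.95435,-0.29868)
r₃ = r₁×r₂ = (+0.40867,+0.27291,+0.87093); SVD([r₁ r₂ r₃]) → R = UVᵀ:
  R  [+0.91268 -0.00078 +0.40867]
  R  [-0.12138 +0.95435 +0.27291]
  R  [-0.39023 -0.29868 +0.87093]
t = (-0.17980, -0.25366, +1.09144) m
tr R = 2.737964; θ = arccos((tr R − 1)/2) = 0.517655 rad = 29.659°
axis k = ((R−Rᵀ)₃₂, (R−Rᵀ)₁₃, (R−Rᵀ)₂₁) / (2 sinθ) = (-0.577544, +0.807215, -0.121850)
rvec = θ·k = (-0.298969, +0.417859, -0.063076)

rvec=(-0.2990, 0.4179, -0.0631) tvec=(-0.1798, -0.2537, 1.0914)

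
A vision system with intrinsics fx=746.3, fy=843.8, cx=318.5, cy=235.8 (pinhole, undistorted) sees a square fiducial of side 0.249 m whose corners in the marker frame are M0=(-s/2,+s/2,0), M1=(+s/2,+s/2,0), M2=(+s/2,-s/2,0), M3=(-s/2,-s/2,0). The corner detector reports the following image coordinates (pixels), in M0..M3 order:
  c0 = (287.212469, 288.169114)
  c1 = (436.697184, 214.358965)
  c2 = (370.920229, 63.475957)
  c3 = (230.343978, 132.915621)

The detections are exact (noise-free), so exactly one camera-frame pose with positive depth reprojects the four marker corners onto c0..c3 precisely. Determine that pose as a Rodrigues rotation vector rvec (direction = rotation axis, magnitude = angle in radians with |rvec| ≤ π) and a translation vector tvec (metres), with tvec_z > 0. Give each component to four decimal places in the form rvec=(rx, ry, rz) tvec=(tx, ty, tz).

rvec=(-0.2895, 0.0612, -0.4087) tvec=(0.0187, -0.0883, 1.1753)

Intrinsics K: fx=746.3, fy=843.8, cx=318.5, cy=235.8
Marker side s = 0.249 m; corners in marker frame (Z=0):
  M0 = (-0.1245, +0.1245, 0)
  M1 = (+0.1245, +0.1245, 0)
  M2 = (+0.1245, -0.1245, 0)
  M3 = (-0.1245, -0.1245, 0)
Detected image corners:
  c0 = (287.212469, 288.169114) px
  c1 = (436.697184, 214.358965) px
  c2 = (370.920229, 63.475957) px
  c3 = (230.343978, 132.915621) px
Planar DLT: solve 8×8 A·h = b for H (H[2,2]=1):
  H  [+581.69208 +164.63834 +330.34706]
  H  [-287.49220 +571.67626 +172.38477]
  H  [-0.00064 -0.24642 +1.00000]
B = K⁻¹H; ‖b₁‖=0.850826, ‖b₂‖=0.850826; λ = 2/(‖b₁‖+‖b₂‖) = 1.175328, sign → tz>0 ⇒ λ=+1.175328
r₁ = λ·B[:,0] = (+0.91641,-0.40024,-0.00075); r₂ = λ·B[:,1] = (+0.38289,+0.87722,-0.28962)
r₃ = r₁×r₂ = (+0.11657,+0.26512,+0.95714); SVD([r₁ r₂ r₃]) → R = UVᵀ:
  R  [+0.91641 +0.38289 +0.11657]
  R  [-0.40024 +0.87722 +0.26512]
  R  [-0.00075 -0.28962 +0.95714]
t = (+0.01866, -0.08833, +1.17533) m
tr R = 2.750774; θ = arccos((tr R − 1)/2) = 0.504561 rad = 28.909°
axis k = ((R−Rᵀ)₃₂, (R−Rᵀ)₁₃, (R−Rᵀ)₂₁) / (2 sinθ) = (-0.573768, +0.121345, -0.809979)
rvec = θ·k = (-0.289501, +0.061226, -0.408684)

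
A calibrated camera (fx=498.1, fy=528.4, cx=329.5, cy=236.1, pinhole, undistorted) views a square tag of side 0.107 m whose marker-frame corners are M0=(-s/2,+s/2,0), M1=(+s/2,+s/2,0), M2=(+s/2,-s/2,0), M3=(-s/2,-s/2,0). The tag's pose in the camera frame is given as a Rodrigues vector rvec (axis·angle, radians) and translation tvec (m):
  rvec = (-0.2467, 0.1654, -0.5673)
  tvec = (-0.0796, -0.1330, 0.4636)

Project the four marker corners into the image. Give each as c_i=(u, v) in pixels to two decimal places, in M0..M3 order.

Intrinsics K: fx=498.1, fy=528.4, cx=329.5, cy=236.1
Marker side s = 0.107 m; corners in marker frame (Z=0):
  M0 = (-0.0535, +0.0535, 0)
  M1 = (+0.0535, +0.0535, 0)
  M2 = (+0.0535, -0.0535, 0)
  M3 = (-0.0535, -0.0535, 0)
rvec = (-0.2467, 0.1654, -0.5673), |rvec| = θ = 0.64035 rad = 36.689°
Rodrigues: sinθ=0.59748, 1−cosθ=0.19811; R = I + sinθ·[k]× + (1−cosθ)·[k]×²:
    [+0.83129 +0.50960 +0.22194]
    [-0.54903 +0.81510 +0.18485]
    [-0.08671 -0.27552 +0.95738]
t = (-0.0796, -0.1330, 0.4636) m
M0: Pc = R·M0+t = (-0.09681, -0.06002, +0.45350); u = 498.1·(-0.09681)/0.45350 + 329.5 = 223.1684, v = 528.4·(-0.06002)/0.45350 + 236.1 = 166.1684
M1: Pc = R·M1+t = (-0.00786, -0.11877, +0.44422); u = 498.1·(-0.00786)/0.44422 + 329.5 = 320.6843, v = 528.4·(-0.11877)/0.44422 + 236.1 = 94.8291
M2: Pc = R·M2+t = (-0.06239, -0.20598, +0.47370); u = 498.1·(-0.06239)/0.47370 + 329.5 = 263.8969, v = 528.4·(-0.20598)/0.47370 + 236.1 = 6.3339
M3: Pc = R·M3+t = (-0.15134, -0.14723, +0.48298); u = 498.1·(-0.15134)/0.48298 + 329.5 = 173.4241, v = 528.4·(-0.14723)/0.48298 + 236.1 = 75.0186

c0=(223.17, 166.17) c1=(320.68, 94.83) c2=(263.90, 6.33) c3=(173.42, 75.02)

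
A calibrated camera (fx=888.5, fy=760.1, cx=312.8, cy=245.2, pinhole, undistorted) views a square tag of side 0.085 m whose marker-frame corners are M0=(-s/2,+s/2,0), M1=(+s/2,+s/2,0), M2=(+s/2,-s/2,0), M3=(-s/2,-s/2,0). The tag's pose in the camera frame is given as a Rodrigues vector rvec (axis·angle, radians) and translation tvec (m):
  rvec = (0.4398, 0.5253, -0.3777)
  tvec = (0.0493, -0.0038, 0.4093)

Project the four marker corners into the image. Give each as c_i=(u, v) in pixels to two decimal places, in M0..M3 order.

c0=(381.35, 316.36) c1=(541.19, 287.36) c2=(465.78, 144.70) c3=(304.60, 191.41)

Intrinsics K: fx=888.5, fy=760.1, cx=312.8, cy=245.2
Marker side s = 0.085 m; corners in marker frame (Z=0):
  M0 = (-0.0425, +0.0425, 0)
  M1 = (+0.0425, +0.0425, 0)
  M2 = (+0.0425, -0.0425, 0)
  M3 = (-0.0425, -0.0425, 0)
rvec = (0.4398, 0.5253, -0.3777), |rvec| = θ = 0.78232 rad = 44.824°
Rodrigues: sinθ=0.70493, 1−cosθ=0.29072; R = I + sinθ·[k]× + (1−cosθ)·[k]×²:
    [+0.80116 +0.45008 +0.39443]
    [-0.23059 +0.84036 -0.49054]
    [-0.55224 +0.30205 +0.77705]
t = (0.0493, -0.0038, 0.4093) m
M0: Pc = R·M0+t = (+0.03438, +0.04172, +0.44561); u = 888.5·(+0.03438)/0.44561 + 312.8 = 381.3484, v = 760.1·(+0.04172)/0.44561 + 245.2 = 316.3566
M1: Pc = R·M1+t = (+0.10248, +0.02211, +0.39867); u = 888.5·(+0.10248)/0.39867 + 312.8 = 541.1895, v = 760.1·(+0.02211)/0.39867 + 245.2 = 287.3644
M2: Pc = R·M2+t = (+0.06422, -0.04932, +0.37299); u = 888.5·(+0.06422)/0.37299 + 312.8 = 465.7800, v = 760.1·(-0.04932)/0.37299 + 245.2 = 144.7030
M3: Pc = R·M3+t = (-0.00388, -0.02971, +0.41993); u = 888.5·(-0.00388)/0.41993 + 312.8 = 304.5958, v = 760.1·(-0.02971)/0.41993 + 245.2 = 191.4145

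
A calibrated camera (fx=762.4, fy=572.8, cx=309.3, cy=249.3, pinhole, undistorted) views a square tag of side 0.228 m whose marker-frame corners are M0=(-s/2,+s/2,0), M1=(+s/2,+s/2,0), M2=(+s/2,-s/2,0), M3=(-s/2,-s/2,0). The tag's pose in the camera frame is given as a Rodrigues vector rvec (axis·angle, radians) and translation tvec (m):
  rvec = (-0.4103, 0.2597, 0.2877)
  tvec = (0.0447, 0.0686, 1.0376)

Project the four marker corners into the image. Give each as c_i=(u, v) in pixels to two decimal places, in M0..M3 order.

Intrinsics K: fx=762.4, fy=572.8, cx=309.3, cy=249.3
Marker side s = 0.228 m; corners in marker frame (Z=0):
  M0 = (-0.1140, +0.1140, 0)
  M1 = (+0.1140, +0.1140, 0)
  M2 = (+0.1140, -0.1140, 0)
  M3 = (-0.1140, -0.1140, 0)
rvec = (-0.4103, 0.2597, 0.2877), |rvec| = θ = 0.56441 rad = 32.338°
Rodrigues: sinθ=0.53492, 1−cosθ=0.15510; R = I + sinθ·[k]× + (1−cosθ)·[k]×²:
    [+0.92687 -0.32454 +0.18866]
    [+0.22079 +0.87774 +0.42524]
    [-0.30360 -0.35248 +0.88520]
t = (0.0447, 0.0686, 1.0376) m
M0: Pc = R·M0+t = (-0.09796, +0.14349, +1.03203); u = 762.4·(-0.09796)/1.03203 + 309.3 = 236.9325, v = 572.8·(+0.14349)/1.03203 + 249.3 = 328.9417
M1: Pc = R·M1+t = (+0.11336, +0.19383, +0.96281); u = 762.4·(+0.11336)/0.96281 + 309.3 = 399.0679, v = 572.8·(+0.19383)/0.96281 + 249.3 = 364.6161
M2: Pc = R·M2+t = (+0.18736, -0.00629, +1.04317); u = 762.4·(+0.18736)/1.04317 + 309.3 = 446.2321, v = 572.8·(-0.00629)/1.04317 + 249.3 = 245.8449
M3: Pc = R·M3+t = (-0.02396, -0.05663, +1.11239); u = 762.4·(-0.02396)/1.11239 + 309.3 = 292.8754, v = 572.8·(-0.05663)/1.11239 + 249.3 = 220.1387

c0=(236.93, 328.94) c1=(399.07, 364.62) c2=(446.23, 245.84) c3=(292.88, 220.14)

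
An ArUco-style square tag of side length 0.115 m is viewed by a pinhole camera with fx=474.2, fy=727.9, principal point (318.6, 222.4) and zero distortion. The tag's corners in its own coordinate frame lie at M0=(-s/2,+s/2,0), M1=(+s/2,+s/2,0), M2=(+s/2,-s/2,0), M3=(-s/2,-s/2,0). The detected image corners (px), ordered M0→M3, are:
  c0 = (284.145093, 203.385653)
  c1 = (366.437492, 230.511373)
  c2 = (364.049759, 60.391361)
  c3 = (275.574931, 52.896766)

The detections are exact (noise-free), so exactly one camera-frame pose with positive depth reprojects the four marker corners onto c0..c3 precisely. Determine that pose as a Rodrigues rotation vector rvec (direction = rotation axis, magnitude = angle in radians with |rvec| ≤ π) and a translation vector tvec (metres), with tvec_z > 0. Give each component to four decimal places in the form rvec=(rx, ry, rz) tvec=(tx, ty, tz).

rvec=(0.3727, 0.6550, 0.0663) tvec=(0.0014, -0.0582, 0.5106)

Intrinsics K: fx=474.2, fy=727.9, cx=318.6, cy=222.4
Marker side s = 0.115 m; corners in marker frame (Z=0):
  M0 = (-0.0575, +0.0575, 0)
  M1 = (+0.0575, +0.0575, 0)
  M2 = (+0.0575, -0.0575, 0)
  M3 = (-0.0575, -0.0575, 0)
Detected image corners:
  c0 = (284.145093, 203.385653) px
  c1 = (366.437492, 230.511373) px
  c2 = (364.049759, 60.391361) px
  c3 = (275.574931, 52.896766) px
Planar DLT: solve 8×8 A·h = b for H (H[2,2]=1):
  H  [+373.42026 +276.10661 +319.86217]
  H  [-2.08157 +1484.49814 +139.46775]
  H  [-1.14078 +0.70283 +1.00000]
B = K⁻¹H; ‖b₁‖=1.958458, ‖b₂‖=1.958458; λ = 2/(‖b₁‖+‖b₂‖) = 0.510606, sign → tz>0 ⇒ λ=+0.510606
r₁ = λ·B[:,0] = (+0.79344,+0.17651,-0.58249); r₂ = λ·B[:,1] = (+0.05619,+0.93169,+0.35887)
r₃ = r₁×r₂ = (+0.60604,-0.31747,+0.72933); SVD([r₁ r₂ r₃]) → R = UVᵀ:
  R  [+0.79344 +0.05619 +0.60604]
  R  [+0.17651 +0.93169 -0.31747]
  R  [-0.58249 +0.35887 +0.72933]
t = (+0.00136, -0.05818, +0.51061) m
tr R = 2.454466; θ = arccos((tr R − 1)/2) = 0.756514 rad = 43.345°
axis k = ((R−Rᵀ)₃₂, (R−Rᵀ)₁₃, (R−Rᵀ)₂₁) / (2 sinθ) = (+0.492682, +0.865784, +0.087648)
rvec = θ·k = (+0.372721, +0.654978, +0.066307)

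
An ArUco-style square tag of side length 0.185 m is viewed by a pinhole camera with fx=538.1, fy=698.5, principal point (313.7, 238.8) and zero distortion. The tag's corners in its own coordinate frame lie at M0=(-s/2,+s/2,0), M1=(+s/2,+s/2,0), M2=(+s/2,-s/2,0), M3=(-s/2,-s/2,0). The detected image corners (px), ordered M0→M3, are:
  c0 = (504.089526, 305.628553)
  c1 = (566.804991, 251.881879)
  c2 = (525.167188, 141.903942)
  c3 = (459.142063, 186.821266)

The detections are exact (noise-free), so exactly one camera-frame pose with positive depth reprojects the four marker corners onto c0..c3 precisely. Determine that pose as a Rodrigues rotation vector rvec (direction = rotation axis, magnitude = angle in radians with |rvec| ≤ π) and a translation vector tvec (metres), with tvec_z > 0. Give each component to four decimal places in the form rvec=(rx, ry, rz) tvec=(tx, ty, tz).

rvec=(-0.1016, -0.4285, -0.4481) tvec=(0.3800, -0.0265, 1.0157)

Intrinsics K: fx=538.1, fy=698.5, cx=313.7, cy=238.8
Marker side s = 0.185 m; corners in marker frame (Z=0):
  M0 = (-0.0925, +0.0925, 0)
  M1 = (+0.0925, +0.0925, 0)
  M2 = (+0.0925, -0.0925, 0)
  M3 = (-0.0925, -0.0925, 0)
Detected image corners:
  c0 = (504.089526, 305.628553) px
  c1 = (566.804991, 251.881879) px
  c2 = (525.167188, 141.903942) px
  c3 = (459.142063, 186.821266) px
Planar DLT: solve 8×8 A·h = b for H (H[2,2]=1):
  H  [+561.85468 +232.60402 +515.03622]
  H  [-174.41555 +616.95992 +220.59806]
  H  [+0.41632 -0.00207 +1.00000]
B = K⁻¹H; ‖b₁‖=0.984539, ‖b₂‖=0.984539; λ = 2/(‖b₁‖+‖b₂‖) = 1.015704, sign → tz>0 ⇒ λ=+1.015704
r₁ = λ·B[:,0] = (+0.81403,-0.39819,+0.42286); r₂ = λ·B[:,1] = (+0.44029,+0.89786,-0.00211)
r₃ = r₁×r₂ = (-0.37883,+0.18789,+0.90619); SVD([r₁ r₂ r₃]) → R = UVᵀ:
  R  [+0.81403 +0.44029 -0.37883]
  R  [-0.39819 +0.89786 +0.18789]
  R  [+0.42286 -0.00211 +0.90619]
t = (+0.38004, -0.02647, +1.01570) m
tr R = 2.618076; θ = arccos((tr R − 1)/2) = 0.628283 rad = 35.998°
axis k = ((R−Rᵀ)₃₂, (R−Rᵀ)₁₃, (R−Rᵀ)₂₁) / (2 sinθ) = (-0.161631, -0.681986, -0.713281)
rvec = θ·k = (-0.101550, -0.428480, -0.448143)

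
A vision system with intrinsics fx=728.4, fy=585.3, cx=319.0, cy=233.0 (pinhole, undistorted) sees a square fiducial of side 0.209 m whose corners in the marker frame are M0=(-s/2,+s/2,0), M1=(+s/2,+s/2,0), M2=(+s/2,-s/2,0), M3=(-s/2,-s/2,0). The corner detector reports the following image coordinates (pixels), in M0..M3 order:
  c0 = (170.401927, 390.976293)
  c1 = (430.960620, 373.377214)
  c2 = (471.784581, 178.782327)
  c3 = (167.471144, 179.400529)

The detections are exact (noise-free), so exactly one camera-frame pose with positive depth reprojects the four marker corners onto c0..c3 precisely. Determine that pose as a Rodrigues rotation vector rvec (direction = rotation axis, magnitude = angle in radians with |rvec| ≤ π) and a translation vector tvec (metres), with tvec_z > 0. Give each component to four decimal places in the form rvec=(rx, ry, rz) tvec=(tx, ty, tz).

rvec=(0.4275, -0.2336, 0.0263) tvec=(-0.0023, 0.0503, 0.5292)

Intrinsics K: fx=728.4, fy=585.3, cx=319.0, cy=233.0
Marker side s = 0.209 m; corners in marker frame (Z=0):
  M0 = (-0.1045, +0.1045, 0)
  M1 = (+0.1045, +0.1045, 0)
  M2 = (+0.1045, -0.1045, 0)
  M3 = (-0.1045, -0.1045, 0)
Detected image corners:
  c0 = (170.401927, 390.976293) px
  c1 = (430.960620, 373.377214) px
  c2 = (471.784581, 178.782327) px
  c3 = (167.471144, 179.400529) px
Planar DLT: solve 8×8 A·h = b for H (H[2,2]=1):
  H  [+1477.74180 +143.53393 +315.80576]
  H  [+75.11741 +1186.05428 +288.60207]
  H  [+0.43462 +0.77040 +1.00000]
B = K⁻¹H; ‖b₁‖=1.889614, ‖b₂‖=1.889614; λ = 2/(‖b₁‖+‖b₂‖) = 0.529209, sign → tz>0 ⇒ λ=+0.529209
r₁ = λ·B[:,0] = (+0.97290,-0.02364,+0.23001); r₂ = λ·B[:,1] = (-0.07427,+0.91009,+0.40770)
r₃ = r₁×r₂ = (-0.21897,-0.41373,+0.88367); SVD([r₁ r₂ r₃]) → R = UVᵀ:
  R  [+0.97290 -0.07427 -0.21897]
  R  [-0.02364 +0.91009 -0.41373]
  R  [+0.23001 +0.40770 +0.88367]
t = (-0.00232, +0.05027, +0.52921) m
tr R = 2.766666; θ = arccos((tr R − 1)/2) = 0.487871 rad = 27.953°
axis k = ((R−Rᵀ)₃₂, (R−Rᵀ)₁₃, (R−Rᵀ)₂₁) / (2 sinθ) = (+0.876203, -0.478907, +0.054000)
rvec = θ·k = (+0.427474, -0.233645, +0.026345)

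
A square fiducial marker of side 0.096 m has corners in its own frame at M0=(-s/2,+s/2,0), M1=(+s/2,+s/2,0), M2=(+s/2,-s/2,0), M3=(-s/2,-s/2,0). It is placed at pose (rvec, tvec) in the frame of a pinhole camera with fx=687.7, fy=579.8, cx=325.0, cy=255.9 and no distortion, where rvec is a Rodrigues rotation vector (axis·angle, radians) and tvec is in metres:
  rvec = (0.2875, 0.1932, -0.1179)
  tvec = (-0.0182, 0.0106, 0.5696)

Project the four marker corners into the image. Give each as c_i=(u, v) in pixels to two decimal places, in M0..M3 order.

Intrinsics K: fx=687.7, fy=579.8, cx=325.0, cy=255.9
Marker side s = 0.096 m; corners in marker frame (Z=0):
  M0 = (-0.0480, +0.0480, 0)
  M1 = (+0.0480, +0.0480, 0)
  M2 = (+0.0480, -0.0480, 0)
  M3 = (-0.0480, -0.0480, 0)
rvec = (0.2875, 0.1932, -0.1179), |rvec| = θ = 0.36590 rad = 20.965°
Rodrigues: sinθ=0.35779, 1−cosθ=0.06620; R = I + sinθ·[k]× + (1−cosθ)·[k]×²:
    [+0.97467 +0.14275 +0.17216]
    [-0.08782 +0.95226 -0.29239]
    [-0.20568 +0.26986 +0.94068]
t = (-0.0182, 0.0106, 0.5696) m
M0: Pc = R·M0+t = (-0.05813, +0.06052, +0.59243); u = 687.7·(-0.05813)/0.59243 + 325.0 = 257.5190, v = 579.8·(+0.06052)/0.59243 + 255.9 = 315.1340
M1: Pc = R·M1+t = (+0.03544, +0.05209, +0.57268); u = 687.7·(+0.03544)/0.57268 + 325.0 = 367.5534, v = 579.8·(+0.05209)/0.57268 + 255.9 = 308.6405
M2: Pc = R·M2+t = (+0.02173, -0.03932, +0.54677); u = 687.7·(+0.02173)/0.54677 + 325.0 = 352.3335, v = 579.8·(-0.03932)/0.54677 + 255.9 = 214.2009
M3: Pc = R·M3+t = (-0.07184, -0.03089, +0.56652); u = 687.7·(-0.07184)/0.56652 + 325.0 = 237.7976, v = 579.8·(-0.03089)/0.56652 + 255.9 = 224.2829

c0=(257.52, 315.13) c1=(367.55, 308.64) c2=(352.33, 214.20) c3=(237.80, 224.28)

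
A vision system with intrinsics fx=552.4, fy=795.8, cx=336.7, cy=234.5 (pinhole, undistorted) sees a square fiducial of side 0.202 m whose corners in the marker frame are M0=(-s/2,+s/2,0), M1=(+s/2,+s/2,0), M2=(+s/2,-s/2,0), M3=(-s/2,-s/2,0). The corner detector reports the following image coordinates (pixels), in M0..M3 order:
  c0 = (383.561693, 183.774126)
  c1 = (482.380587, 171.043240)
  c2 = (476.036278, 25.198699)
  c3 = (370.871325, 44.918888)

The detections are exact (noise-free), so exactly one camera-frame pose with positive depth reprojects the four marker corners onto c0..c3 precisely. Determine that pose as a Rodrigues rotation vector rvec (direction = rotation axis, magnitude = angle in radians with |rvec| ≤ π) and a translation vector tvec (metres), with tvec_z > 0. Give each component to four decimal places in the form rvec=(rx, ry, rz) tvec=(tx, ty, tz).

rvec=(0.3872, 0.2121, -0.1185) tvec=(0.1812, -0.1745, 1.1047)

Intrinsics K: fx=552.4, fy=795.8, cx=336.7, cy=234.5
Marker side s = 0.202 m; corners in marker frame (Z=0):
  M0 = (-0.1010, +0.1010, 0)
  M1 = (+0.1010, +0.1010, 0)
  M2 = (+0.1010, -0.1010, 0)
  M3 = (-0.1010, -0.1010, 0)
Detected image corners:
  c0 = (383.561693, 183.774126) px
  c1 = (482.380587, 171.043240) px
  c2 = (476.036278, 25.198699) px
  c3 = (370.871325, 44.918888) px
Planar DLT: solve 8×8 A·h = b for H (H[2,2]=1):
  H  [+416.27886 +187.56462 +427.30992]
  H  [-101.61219 +739.10541 +108.75467]
  H  [-0.20577 +0.32723 +1.00000]
B = K⁻¹H; ‖b₁‖=0.905252, ‖b₂‖=0.905252; λ = 2/(‖b₁‖+‖b₂‖) = 1.104664, sign → tz>0 ⇒ λ=+1.104664
r₁ = λ·B[:,0] = (+0.97100,-0.07407,-0.22730); r₂ = λ·B[:,1] = (+0.15476,+0.91945,+0.36148)
r₃ = r₁×r₂ = (+0.18222,-0.38617,+0.90425); SVD([r₁ r₂ r₃]) → R = UVᵀ:
  R  [+0.97100 +0.15476 +0.18222]
  R  [-0.07407 +0.91945 -0.38617]
  R  [-0.22730 +0.36148 +0.90425]
t = (+0.18120, -0.17455, +1.10466) m
tr R = 2.794701; θ = arccos((tr R − 1)/2) = 0.457067 rad = 26.188°
axis k = ((R−Rᵀ)₃₂, (R−Rᵀ)₁₃, (R−Rᵀ)₂₁) / (2 sinθ) = (+0.847060, +0.463980, -0.259252)
rvec = θ·k = (+0.387164, +0.212070, -0.118495)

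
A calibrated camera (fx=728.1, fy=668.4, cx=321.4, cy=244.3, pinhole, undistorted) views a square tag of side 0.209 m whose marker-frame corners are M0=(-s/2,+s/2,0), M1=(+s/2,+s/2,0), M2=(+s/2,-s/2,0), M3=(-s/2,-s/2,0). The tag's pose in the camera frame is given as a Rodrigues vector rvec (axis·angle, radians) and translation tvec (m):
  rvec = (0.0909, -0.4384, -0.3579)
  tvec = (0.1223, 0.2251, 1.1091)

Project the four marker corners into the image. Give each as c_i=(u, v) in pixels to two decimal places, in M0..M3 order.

c0=(366.68, 466.25) c1=(473.46, 407.58) c2=(435.16, 297.43) c3=(321.90, 349.25)

Intrinsics K: fx=728.1, fy=668.4, cx=321.4, cy=244.3
Marker side s = 0.209 m; corners in marker frame (Z=0):
  M0 = (-0.1045, +0.1045, 0)
  M1 = (+0.1045, +0.1045, 0)
  M2 = (+0.1045, -0.1045, 0)
  M3 = (-0.1045, -0.1045, 0)
rvec = (0.0909, -0.4384, -0.3579), |rvec| = θ = 0.57319 rad = 32.842°
Rodrigues: sinθ=0.54232, 1−cosθ=0.15983; R = I + sinθ·[k]× + (1−cosθ)·[k]×²:
    [+0.84419 +0.31924 -0.43061]
    [-0.35801 +0.93367 -0.00968]
    [+0.39896 +0.16233 +0.90249]
t = (0.1223, 0.2251, 1.1091) m
M0: Pc = R·M0+t = (+0.06744, +0.36008, +1.08437); u = 728.1·(+0.06744)/1.08437 + 321.4 = 366.6838, v = 668.4·(+0.36008)/1.08437 + 244.3 = 466.2510
M1: Pc = R·M1+t = (+0.24388, +0.28526, +1.16775); u = 728.1·(+0.24388)/1.16775 + 321.4 = 473.4592, v = 668.4·(+0.28526)/1.16775 + 244.3 = 407.5753
M2: Pc = R·M2+t = (+0.17716, +0.09012, +1.13383); u = 728.1·(+0.17716)/1.13383 + 321.4 = 435.1640, v = 668.4·(+0.09012)/1.13383 + 244.3 = 297.4263
M3: Pc = R·M3+t = (+0.00072, +0.16494, +1.05045); u = 728.1·(+0.00072)/1.05045 + 321.4 = 321.9002, v = 668.4·(+0.16494)/1.05045 + 244.3 = 349.2537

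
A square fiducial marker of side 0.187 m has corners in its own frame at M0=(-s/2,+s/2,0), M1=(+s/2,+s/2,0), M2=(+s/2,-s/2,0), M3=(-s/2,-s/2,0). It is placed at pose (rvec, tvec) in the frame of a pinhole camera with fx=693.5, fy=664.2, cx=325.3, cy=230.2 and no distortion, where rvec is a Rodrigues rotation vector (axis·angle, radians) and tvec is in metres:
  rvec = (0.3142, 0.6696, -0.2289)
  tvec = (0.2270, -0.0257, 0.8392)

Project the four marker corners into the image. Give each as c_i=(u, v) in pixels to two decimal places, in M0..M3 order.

c0=(464.54, 281.57) c1=(608.99, 272.68) c2=(571.35, 123.15) c3=(425.54, 152.76)

Intrinsics K: fx=693.5, fy=664.2, cx=325.3, cy=230.2
Marker side s = 0.187 m; corners in marker frame (Z=0):
  M0 = (-0.0935, +0.0935, 0)
  M1 = (+0.0935, +0.0935, 0)
  M2 = (+0.0935, -0.0935, 0)
  M3 = (-0.0935, -0.0935, 0)
rvec = (0.3142, 0.6696, -0.2289), |rvec| = θ = 0.77426 rad = 44.362°
Rodrigues: sinθ=0.69919, 1−cosθ=0.28506; R = I + sinθ·[k]× + (1−cosθ)·[k]×²:
    [+0.76188 +0.30675 +0.57048]
    [-0.10666 +0.92814 -0.35662]
    [-0.63887 +0.21085 +0.73985]
t = (0.2270, -0.0257, 0.8392) m
M0: Pc = R·M0+t = (+0.18445, +0.07105, +0.91865); u = 693.5·(+0.18445)/0.91865 + 325.3 = 464.5399, v = 664.2·(+0.07105)/0.91865 + 230.2 = 281.5735
M1: Pc = R·M1+t = (+0.32692, +0.05111, +0.79918); u = 693.5·(+0.32692)/0.79918 + 325.3 = 608.9869, v = 664.2·(+0.05111)/0.79918 + 230.2 = 272.6762
M2: Pc = R·M2+t = (+0.26955, -0.12245, +0.75975); u = 693.5·(+0.26955)/0.75975 + 325.3 = 571.3496, v = 664.2·(-0.12245)/0.75975 + 230.2 = 123.1463
M3: Pc = R·M3+t = (+0.12708, -0.10251, +0.87922); u = 693.5·(+0.12708)/0.87922 + 325.3 = 425.5390, v = 664.2·(-0.10251)/0.87922 + 230.2 = 152.7609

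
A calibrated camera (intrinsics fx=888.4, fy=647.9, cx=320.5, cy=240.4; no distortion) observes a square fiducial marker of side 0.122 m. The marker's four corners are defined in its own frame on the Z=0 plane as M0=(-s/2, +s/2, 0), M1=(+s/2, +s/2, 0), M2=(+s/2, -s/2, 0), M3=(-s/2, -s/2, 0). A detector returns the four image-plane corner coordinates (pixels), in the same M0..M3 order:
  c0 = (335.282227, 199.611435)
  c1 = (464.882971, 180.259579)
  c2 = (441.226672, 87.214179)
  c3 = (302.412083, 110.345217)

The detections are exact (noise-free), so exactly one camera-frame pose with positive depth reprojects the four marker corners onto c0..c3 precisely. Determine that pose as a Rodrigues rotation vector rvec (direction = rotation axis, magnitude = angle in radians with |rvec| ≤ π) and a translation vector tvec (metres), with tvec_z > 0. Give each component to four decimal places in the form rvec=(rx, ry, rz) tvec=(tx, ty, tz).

Intrinsics K: fx=888.4, fy=647.9, cx=320.5, cy=240.4
Marker side s = 0.122 m; corners in marker frame (Z=0):
  M0 = (-0.0610, +0.0610, 0)
  M1 = (+0.0610, +0.0610, 0)
  M2 = (+0.0610, -0.0610, 0)
  M3 = (-0.0610, -0.0610, 0)
Detected image corners:
  c0 = (335.282227, 199.611435) px
  c1 = (464.882971, 180.259579) px
  c2 = (441.226672, 87.214179) px
  c3 = (302.412083, 110.345217) px
Planar DLT: solve 8×8 A·h = b for H (H[2,2]=1):
  H  [+1021.89246 +465.48087 +385.65790]
  H  [-202.25618 +834.27350 +146.16750]
  H  [-0.19893 +0.60463 +1.00000]
B = K⁻¹H; ‖b₁‖=1.260850, ‖b₂‖=1.260850; λ = 2/(‖b₁‖+‖b₂‖) = 0.793116, sign → tz>0 ⇒ λ=+0.793116
r₁ = λ·B[:,0] = (+0.96921,-0.18905,-0.15778); r₂ = λ·B[:,1] = (+0.24256,+0.84333,+0.47954)
r₃ = r₁×r₂ = (+0.04240,-0.50304,+0.86322); SVD([r₁ r₂ r₃]) → R = UVᵀ:
  R  [+0.96921 +0.24256 +0.04240]
  R  [-0.18905 +0.84333 -0.50304]
  R  [-0.15778 +0.47954 +0.86322]
t = (+0.05817, -0.11535, +0.79312) m
tr R = 2.675761; θ = arccos((tr R − 1)/2) = 0.577408 rad = 33.083°
axis k = ((R−Rᵀ)₃₂, (R−Rᵀ)₁₃, (R−Rᵀ)₂₁) / (2 sinθ) = (+0.900044, +0.183361, -0.395347)
rvec = θ·k = (+0.519693, +0.105874, -0.228277)

rvec=(0.5197, 0.1059, -0.2283) tvec=(0.0582, -0.1154, 0.7931)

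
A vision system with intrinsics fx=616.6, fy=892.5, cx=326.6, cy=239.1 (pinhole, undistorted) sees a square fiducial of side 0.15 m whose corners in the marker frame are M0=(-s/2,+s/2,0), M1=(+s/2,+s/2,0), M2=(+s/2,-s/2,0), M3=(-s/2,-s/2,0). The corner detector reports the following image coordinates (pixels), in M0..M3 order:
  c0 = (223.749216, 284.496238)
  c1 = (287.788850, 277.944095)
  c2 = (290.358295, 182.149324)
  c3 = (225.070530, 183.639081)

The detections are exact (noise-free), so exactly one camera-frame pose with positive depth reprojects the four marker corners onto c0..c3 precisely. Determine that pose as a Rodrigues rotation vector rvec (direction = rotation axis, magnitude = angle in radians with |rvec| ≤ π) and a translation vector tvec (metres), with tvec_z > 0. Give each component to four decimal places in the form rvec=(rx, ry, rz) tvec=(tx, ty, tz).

Intrinsics K: fx=616.6, fy=892.5, cx=326.6, cy=239.1
Marker side s = 0.15 m; corners in marker frame (Z=0):
  M0 = (-0.0750, +0.0750, 0)
  M1 = (+0.0750, +0.0750, 0)
  M2 = (+0.0750, -0.0750, 0)
  M3 = (-0.0750, -0.0750, 0)
Detected image corners:
  c0 = (223.749216, 284.496238) px
  c1 = (287.788850, 277.944095) px
  c2 = (290.358295, 182.149324) px
  c3 = (225.070530, 183.639081) px
Planar DLT: solve 8×8 A·h = b for H (H[2,2]=1):
  H  [+520.63275 +22.65437 +257.57769]
  H  [+53.98920 +687.36175 +232.51775]
  H  [+0.34893 +0.13918 +1.00000]
B = K⁻¹H; ‖b₁‖=0.746882, ‖b₂‖=0.746882; λ = 2/(‖b₁‖+‖b₂‖) = 1.338899, sign → tz>0 ⇒ λ=+1.338899
r₁ = λ·B[:,0] = (+0.88306,-0.04416,+0.46718); r₂ = λ·B[:,1] = (-0.04951,+0.98124,+0.18634)
r₃ = r₁×r₂ = (-0.46665,-0.18768,+0.86430); SVD([r₁ r₂ r₃]) → R = UVᵀ:
  R  [+0.88306 -0.04951 -0.46665]
  R  [-0.04416 +0.98124 -0.18768]
  R  [+0.46718 +0.18634 +0.86430]
t = (-0.14988, -0.00987, +1.33890) m
tr R = 2.728595; θ = arccos((tr R − 1)/2) = 0.527044 rad = 30.197°
axis k = ((R−Rᵀ)₃₂, (R−Rᵀ)₁₃, (R−Rᵀ)₂₁) / (2 sinθ) = (+0.371809, -0.928294, +0.005314)
rvec = θ·k = (+0.195960, -0.489252, +0.002800)

rvec=(0.1960, -0.4893, 0.0028) tvec=(-0.1499, -0.0099, 1.3389)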